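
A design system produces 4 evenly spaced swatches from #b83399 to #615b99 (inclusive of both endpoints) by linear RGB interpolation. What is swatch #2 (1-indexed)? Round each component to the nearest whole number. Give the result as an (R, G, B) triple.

(155, 64, 153)

With 4 swatches and endpoints inclusive, swatch 2 sits at t = (2 − 1)/(4 − 1) = 1/3 ≈ 0.3333.
#b83399 → (184, 51, 153); #615b99 → (97, 91, 153).
R = 184 + 0.3333 × (97 − 184) = 155.003 → 155
G = 51 + 0.3333 × (91 − 51) = 64.332 → 64
B = 153 + 0.3333 × (153 − 153) = 153 → 153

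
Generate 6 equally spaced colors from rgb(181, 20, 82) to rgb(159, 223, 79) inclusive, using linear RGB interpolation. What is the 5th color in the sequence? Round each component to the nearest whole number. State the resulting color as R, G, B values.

With 6 swatches and endpoints inclusive, swatch 5 sits at t = (5 − 1)/(6 − 1) = 4/5 ≈ 0.8.
R = 181 + 0.8 × (159 − 181) = 163.4 → 163
G = 20 + 0.8 × (223 − 20) = 182.4 → 182
B = 82 + 0.8 × (79 − 82) = 79.6 → 80

(163, 182, 80)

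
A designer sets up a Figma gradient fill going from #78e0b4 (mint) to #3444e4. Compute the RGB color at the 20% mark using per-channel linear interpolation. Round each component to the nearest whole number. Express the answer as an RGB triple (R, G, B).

(106, 193, 190)

#78e0b4 → (120, 224, 180); #3444e4 → (52, 68, 228).
20% corresponds to t = 0.2.
R = 120 + 0.2 × (52 − 120) = 120 + 0.2 × -68 = 106.4 → 106
G = 224 + 0.2 × (68 − 224) = 224 + 0.2 × -156 = 192.8 → 193
B = 180 + 0.2 × (228 − 180) = 180 + 0.2 × 48 = 189.6 → 190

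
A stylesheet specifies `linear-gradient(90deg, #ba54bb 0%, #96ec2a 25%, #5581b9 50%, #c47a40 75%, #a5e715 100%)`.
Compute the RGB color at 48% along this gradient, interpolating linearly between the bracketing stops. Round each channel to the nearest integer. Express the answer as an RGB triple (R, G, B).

48% lies between the 25% and 50% stops, so the local fraction is t = (48 − 25)/(50 − 25) = 23/25 ≈ 0.92.
#96ec2a → (150, 236, 42); #5581b9 → (85, 129, 185).
R = 150 + 0.92 × (85 − 150) = 90.2 → 90
G = 236 + 0.92 × (129 − 236) = 137.56 → 138
B = 42 + 0.92 × (185 − 42) = 173.56 → 174

(90, 138, 174)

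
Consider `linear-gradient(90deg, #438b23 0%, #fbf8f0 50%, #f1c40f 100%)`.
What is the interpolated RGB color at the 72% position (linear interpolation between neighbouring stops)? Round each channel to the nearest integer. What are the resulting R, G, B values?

(247, 225, 141)

72% lies between the 50% and 100% stops, so the local fraction is t = (72 − 50)/(100 − 50) = 22/50 ≈ 0.44.
#fbf8f0 → (251, 248, 240); #f1c40f → (241, 196, 15).
R = 251 + 0.44 × (241 − 251) = 246.6 → 247
G = 248 + 0.44 × (196 − 248) = 225.12 → 225
B = 240 + 0.44 × (15 − 240) = 141 → 141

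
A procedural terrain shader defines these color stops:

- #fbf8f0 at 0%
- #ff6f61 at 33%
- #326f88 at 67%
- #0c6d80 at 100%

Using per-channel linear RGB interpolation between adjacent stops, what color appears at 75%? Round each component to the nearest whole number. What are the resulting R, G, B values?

75% lies between the 67% and 100% stops, so the local fraction is t = (75 − 67)/(100 − 67) = 8/33 ≈ 0.2424.
#326f88 → (50, 111, 136); #0c6d80 → (12, 109, 128).
R = 50 + 0.2424 × (12 − 50) = 40.789 → 41
G = 111 + 0.2424 × (109 − 111) = 110.515 → 111
B = 136 + 0.2424 × (128 − 136) = 134.061 → 134

(41, 111, 134)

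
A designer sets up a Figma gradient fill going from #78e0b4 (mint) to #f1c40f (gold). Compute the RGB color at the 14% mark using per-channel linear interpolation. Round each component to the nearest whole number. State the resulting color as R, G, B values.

(137, 220, 157)

#78e0b4 → (120, 224, 180); #f1c40f → (241, 196, 15).
14% corresponds to t = 0.14.
R = 120 + 0.14 × (241 − 120) = 120 + 0.14 × 121 = 136.94 → 137
G = 224 + 0.14 × (196 − 224) = 224 + 0.14 × -28 = 220.08 → 220
B = 180 + 0.14 × (15 − 180) = 180 + 0.14 × -165 = 156.9 → 157
So the blended color is (137, 220, 157), about #89dc9d.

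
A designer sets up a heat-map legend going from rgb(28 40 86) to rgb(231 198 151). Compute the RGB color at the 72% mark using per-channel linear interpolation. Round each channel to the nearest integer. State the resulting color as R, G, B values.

72% corresponds to t = 0.72.
R = 28 + 0.72 × (231 − 28) = 28 + 0.72 × 203 = 174.16 → 174
G = 40 + 0.72 × (198 − 40) = 40 + 0.72 × 158 = 153.76 → 154
B = 86 + 0.72 × (151 − 86) = 86 + 0.72 × 65 = 132.8 → 133
So the blended color is (174, 154, 133), about #ae9a85.

(174, 154, 133)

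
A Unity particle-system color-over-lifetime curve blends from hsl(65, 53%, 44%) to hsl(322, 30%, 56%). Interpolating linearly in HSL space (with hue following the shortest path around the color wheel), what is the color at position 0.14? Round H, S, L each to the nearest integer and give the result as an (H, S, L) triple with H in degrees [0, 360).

(51, 50, 46)

Hue: 322 − 65 = 257°, but |257| > 180 so the shorter arc goes the other way: Δh = 257 − 360 = -103°.
H = 65 + 0.14 × (-103) = 50.58 → 51°
S = 53 + 0.14 × (30 − 53) = 49.78 → 50%
L = 44 + 0.14 × (56 − 44) = 45.68 → 46%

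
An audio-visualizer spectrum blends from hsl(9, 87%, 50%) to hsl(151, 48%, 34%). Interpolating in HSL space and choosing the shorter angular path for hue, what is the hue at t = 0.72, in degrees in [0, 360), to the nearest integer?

Hue arc: Δh = 151 − 9 = 142° (|Δh| ≤ 180, already the shorter path).
H = 9 + 0.72 × (142) = 111.24 → 111°

111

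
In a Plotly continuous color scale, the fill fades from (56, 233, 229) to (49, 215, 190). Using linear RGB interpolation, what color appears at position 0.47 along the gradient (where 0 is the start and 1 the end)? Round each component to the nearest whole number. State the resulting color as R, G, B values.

(53, 225, 211)

R = 56 + 0.47 × (49 − 56) = 56 + 0.47 × -7 = 52.71 → 53
G = 233 + 0.47 × (215 − 233) = 233 + 0.47 × -18 = 224.54 → 225
B = 229 + 0.47 × (190 − 229) = 229 + 0.47 × -39 = 210.67 → 211
So the blended color is (53, 225, 211), about #35e1d3.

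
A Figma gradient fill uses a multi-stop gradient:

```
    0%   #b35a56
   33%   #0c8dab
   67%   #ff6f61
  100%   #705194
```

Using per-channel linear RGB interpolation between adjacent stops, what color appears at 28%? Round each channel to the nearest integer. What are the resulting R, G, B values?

28% lies between the 0% and 33% stops, so the local fraction is t = (28 − 0)/(33 − 0) = 28/33 ≈ 0.8485.
#b35a56 → (179, 90, 86); #0c8dab → (12, 141, 171).
R = 179 + 0.8485 × (12 − 179) = 37.3 → 37
G = 90 + 0.8485 × (141 − 90) = 133.274 → 133
B = 86 + 0.8485 × (171 − 86) = 158.123 → 158

(37, 133, 158)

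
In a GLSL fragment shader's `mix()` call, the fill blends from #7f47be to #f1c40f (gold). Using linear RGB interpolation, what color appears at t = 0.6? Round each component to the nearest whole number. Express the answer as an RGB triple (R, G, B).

(195, 146, 85)

#7f47be → (127, 71, 190); #f1c40f → (241, 196, 15).
R = 127 + 0.6 × (241 − 127) = 127 + 0.6 × 114 = 195.4 → 195
G = 71 + 0.6 × (196 − 71) = 71 + 0.6 × 125 = 146 → 146
B = 190 + 0.6 × (15 − 190) = 190 + 0.6 × -175 = 85 → 85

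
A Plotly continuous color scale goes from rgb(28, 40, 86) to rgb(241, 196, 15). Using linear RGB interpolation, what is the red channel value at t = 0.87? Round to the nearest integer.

R = 28 + 0.87 × (241 − 28) = 213.31 → 213

213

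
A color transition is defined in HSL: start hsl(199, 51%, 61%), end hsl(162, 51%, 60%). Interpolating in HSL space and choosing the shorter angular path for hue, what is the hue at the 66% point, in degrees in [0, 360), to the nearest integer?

Hue arc: Δh = 162 − 199 = -37° (|Δh| ≤ 180, already the shorter path).
H = 199 + 0.66 × (-37) = 174.58 → 175°

175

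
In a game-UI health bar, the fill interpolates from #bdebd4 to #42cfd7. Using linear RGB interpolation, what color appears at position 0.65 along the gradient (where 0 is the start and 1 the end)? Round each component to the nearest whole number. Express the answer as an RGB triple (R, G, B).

#bdebd4 → (189, 235, 212); #42cfd7 → (66, 207, 215).
R = 189 + 0.65 × (66 − 189) = 189 + 0.65 × -123 = 109.05 → 109
G = 235 + 0.65 × (207 − 235) = 235 + 0.65 × -28 = 216.8 → 217
B = 212 + 0.65 × (215 − 212) = 212 + 0.65 × 3 = 213.95 → 214

(109, 217, 214)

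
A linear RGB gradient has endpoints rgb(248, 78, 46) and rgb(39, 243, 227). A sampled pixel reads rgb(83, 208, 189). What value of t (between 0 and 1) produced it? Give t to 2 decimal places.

Invert the lerp on the R channel (largest span, 209): t = (83 − 248) / (39 − 248) = -165/-209 = 0.78947.
Check on G: (208 − 78)/(243 − 78) = 0.7879 ✓

0.79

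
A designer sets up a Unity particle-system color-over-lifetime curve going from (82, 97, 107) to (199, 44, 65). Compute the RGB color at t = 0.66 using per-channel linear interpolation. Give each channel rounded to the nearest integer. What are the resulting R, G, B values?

R = 82 + 0.66 × (199 − 82) = 82 + 0.66 × 117 = 159.22 → 159
G = 97 + 0.66 × (44 − 97) = 97 + 0.66 × -53 = 62.02 → 62
B = 107 + 0.66 × (65 − 107) = 107 + 0.66 × -42 = 79.28 → 79

(159, 62, 79)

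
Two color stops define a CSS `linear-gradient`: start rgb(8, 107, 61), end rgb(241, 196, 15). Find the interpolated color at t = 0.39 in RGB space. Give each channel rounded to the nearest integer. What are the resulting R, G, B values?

R = 8 + 0.39 × (241 − 8) = 8 + 0.39 × 233 = 98.87 → 99
G = 107 + 0.39 × (196 − 107) = 107 + 0.39 × 89 = 141.71 → 142
B = 61 + 0.39 × (15 − 61) = 61 + 0.39 × -46 = 43.06 → 43
So the blended color is (99, 142, 43), about #638e2b.

(99, 142, 43)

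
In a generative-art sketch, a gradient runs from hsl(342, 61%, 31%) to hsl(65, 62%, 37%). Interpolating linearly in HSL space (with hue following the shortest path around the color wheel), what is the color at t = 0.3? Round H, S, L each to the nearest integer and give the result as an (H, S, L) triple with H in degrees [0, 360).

Hue: 65 − 342 = -277°, but |-277| > 180 so the shorter arc goes the other way: Δh = -277 + 360 = 83°.
H = 342 + 0.3 × (83) = 366.9 → 367 → 367 mod 360 = 7°
S = 61 + 0.3 × (62 − 61) = 61.3 → 61%
L = 31 + 0.3 × (37 − 31) = 32.8 → 33%

(7, 61, 33)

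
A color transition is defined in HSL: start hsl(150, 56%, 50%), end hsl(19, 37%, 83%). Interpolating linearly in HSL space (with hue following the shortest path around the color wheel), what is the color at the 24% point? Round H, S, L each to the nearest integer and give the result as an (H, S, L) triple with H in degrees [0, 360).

(119, 51, 58)

Hue arc: Δh = 19 − 150 = -131° (|Δh| ≤ 180, already the shorter path).
H = 150 + 0.24 × (-131) = 118.56 → 119°
S = 56 + 0.24 × (37 − 56) = 51.44 → 51%
L = 50 + 0.24 × (83 − 50) = 57.92 → 58%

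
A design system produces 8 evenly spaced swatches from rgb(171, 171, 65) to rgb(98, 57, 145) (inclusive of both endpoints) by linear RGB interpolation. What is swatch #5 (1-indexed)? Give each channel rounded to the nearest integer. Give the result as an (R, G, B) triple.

(129, 106, 111)

With 8 swatches and endpoints inclusive, swatch 5 sits at t = (5 − 1)/(8 − 1) = 4/7 ≈ 0.5714.
R = 171 + 0.5714 × (98 − 171) = 129.288 → 129
G = 171 + 0.5714 × (57 − 171) = 105.86 → 106
B = 65 + 0.5714 × (145 − 65) = 110.712 → 111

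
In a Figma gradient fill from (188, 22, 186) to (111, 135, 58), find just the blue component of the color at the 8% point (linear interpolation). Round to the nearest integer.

176

B = 186 + 0.08 × (58 − 186) = 175.76 → 176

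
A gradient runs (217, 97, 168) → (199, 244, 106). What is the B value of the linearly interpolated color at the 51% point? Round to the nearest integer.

B = 168 + 0.51 × (106 − 168) = 136.38 → 136

136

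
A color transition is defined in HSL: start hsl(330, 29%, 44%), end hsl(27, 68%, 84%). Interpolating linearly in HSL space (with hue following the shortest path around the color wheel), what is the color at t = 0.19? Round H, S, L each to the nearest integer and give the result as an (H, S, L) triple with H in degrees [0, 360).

(341, 36, 52)

Hue: 27 − 330 = -303°, but |-303| > 180 so the shorter arc goes the other way: Δh = -303 + 360 = 57°.
H = 330 + 0.19 × (57) = 340.83 → 341°
S = 29 + 0.19 × (68 − 29) = 36.41 → 36%
L = 44 + 0.19 × (84 − 44) = 51.6 → 52%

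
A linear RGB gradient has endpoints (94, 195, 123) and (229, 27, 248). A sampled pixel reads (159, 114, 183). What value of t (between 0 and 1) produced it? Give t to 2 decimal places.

0.48

Invert the lerp on the G channel (largest span, 168): t = (114 − 195) / (27 − 195) = -81/-168 = 0.48214.
Check on R: (159 − 94)/(229 − 94) = 0.4815 ✓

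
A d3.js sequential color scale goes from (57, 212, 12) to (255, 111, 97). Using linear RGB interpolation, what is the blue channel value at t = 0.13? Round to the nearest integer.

23

B = 12 + 0.13 × (97 − 12) = 23.05 → 23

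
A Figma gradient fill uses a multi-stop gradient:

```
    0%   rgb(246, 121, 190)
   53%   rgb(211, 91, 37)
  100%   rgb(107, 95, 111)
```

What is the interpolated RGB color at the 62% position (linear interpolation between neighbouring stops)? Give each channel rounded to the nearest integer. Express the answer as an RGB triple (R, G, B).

62% lies between the 53% and 100% stops, so the local fraction is t = (62 − 53)/(100 − 53) = 9/47 ≈ 0.1915.
R = 211 + 0.1915 × (107 − 211) = 191.084 → 191
G = 91 + 0.1915 × (95 − 91) = 91.766 → 92
B = 37 + 0.1915 × (111 − 37) = 51.171 → 51

(191, 92, 51)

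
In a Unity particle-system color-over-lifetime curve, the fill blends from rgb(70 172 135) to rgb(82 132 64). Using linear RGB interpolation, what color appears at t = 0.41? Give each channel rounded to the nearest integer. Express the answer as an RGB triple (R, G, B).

R = 70 + 0.41 × (82 − 70) = 70 + 0.41 × 12 = 74.92 → 75
G = 172 + 0.41 × (132 − 172) = 172 + 0.41 × -40 = 155.6 → 156
B = 135 + 0.41 × (64 − 135) = 135 + 0.41 × -71 = 105.89 → 106
So the blended color is (75, 156, 106), about #4b9c6a.

(75, 156, 106)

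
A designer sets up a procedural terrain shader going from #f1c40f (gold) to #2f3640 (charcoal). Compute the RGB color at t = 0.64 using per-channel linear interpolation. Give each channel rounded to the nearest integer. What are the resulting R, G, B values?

(117, 105, 46)

#f1c40f → (241, 196, 15); #2f3640 → (47, 54, 64).
R = 241 + 0.64 × (47 − 241) = 241 + 0.64 × -194 = 116.84 → 117
G = 196 + 0.64 × (54 − 196) = 196 + 0.64 × -142 = 105.12 → 105
B = 15 + 0.64 × (64 − 15) = 15 + 0.64 × 49 = 46.36 → 46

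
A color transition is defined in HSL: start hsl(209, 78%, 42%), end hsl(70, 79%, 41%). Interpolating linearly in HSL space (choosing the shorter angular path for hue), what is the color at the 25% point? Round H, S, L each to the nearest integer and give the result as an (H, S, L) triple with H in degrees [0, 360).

(174, 78, 42)

Hue arc: Δh = 70 − 209 = -139° (|Δh| ≤ 180, already the shorter path).
H = 209 + 0.25 × (-139) = 174.25 → 174°
S = 78 + 0.25 × (79 − 78) = 78.25 → 78%
L = 42 + 0.25 × (41 − 42) = 41.75 → 42%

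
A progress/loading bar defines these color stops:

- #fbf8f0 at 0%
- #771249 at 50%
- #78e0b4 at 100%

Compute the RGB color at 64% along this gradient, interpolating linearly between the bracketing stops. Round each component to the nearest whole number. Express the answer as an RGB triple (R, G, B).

64% lies between the 50% and 100% stops, so the local fraction is t = (64 − 50)/(100 − 50) = 14/50 ≈ 0.28.
#771249 → (119, 18, 73); #78e0b4 → (120, 224, 180).
R = 119 + 0.28 × (120 − 119) = 119.28 → 119
G = 18 + 0.28 × (224 − 18) = 75.68 → 76
B = 73 + 0.28 × (180 − 73) = 102.96 → 103

(119, 76, 103)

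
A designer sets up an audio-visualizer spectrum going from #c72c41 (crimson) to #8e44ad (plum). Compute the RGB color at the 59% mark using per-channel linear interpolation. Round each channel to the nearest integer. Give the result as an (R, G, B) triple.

(165, 58, 129)

#c72c41 → (199, 44, 65); #8e44ad → (142, 68, 173).
59% corresponds to t = 0.59.
R = 199 + 0.59 × (142 − 199) = 199 + 0.59 × -57 = 165.37 → 165
G = 44 + 0.59 × (68 − 44) = 44 + 0.59 × 24 = 58.16 → 58
B = 65 + 0.59 × (173 − 65) = 65 + 0.59 × 108 = 128.72 → 129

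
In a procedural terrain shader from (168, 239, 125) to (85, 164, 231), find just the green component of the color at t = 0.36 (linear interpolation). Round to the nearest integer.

G = 239 + 0.36 × (164 − 239) = 212 → 212

212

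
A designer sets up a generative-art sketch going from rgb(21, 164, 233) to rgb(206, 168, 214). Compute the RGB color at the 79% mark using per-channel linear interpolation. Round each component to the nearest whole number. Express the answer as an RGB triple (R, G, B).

(167, 167, 218)

79% corresponds to t = 0.79.
R = 21 + 0.79 × (206 − 21) = 21 + 0.79 × 185 = 167.15 → 167
G = 164 + 0.79 × (168 − 164) = 164 + 0.79 × 4 = 167.16 → 167
B = 233 + 0.79 × (214 − 233) = 233 + 0.79 × -19 = 217.99 → 218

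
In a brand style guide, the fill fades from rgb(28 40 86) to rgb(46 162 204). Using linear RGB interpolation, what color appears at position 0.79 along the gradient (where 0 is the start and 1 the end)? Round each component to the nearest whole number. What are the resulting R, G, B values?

R = 28 + 0.79 × (46 − 28) = 28 + 0.79 × 18 = 42.22 → 42
G = 40 + 0.79 × (162 − 40) = 40 + 0.79 × 122 = 136.38 → 136
B = 86 + 0.79 × (204 − 86) = 86 + 0.79 × 118 = 179.22 → 179

(42, 136, 179)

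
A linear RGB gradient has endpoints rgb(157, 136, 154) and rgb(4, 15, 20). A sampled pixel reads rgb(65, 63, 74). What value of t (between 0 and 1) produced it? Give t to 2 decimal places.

Invert the lerp on the R channel (largest span, 153): t = (65 − 157) / (4 − 157) = -92/-153 = 0.60131.
Check on G: (63 − 136)/(15 − 136) = 0.6033 ✓

0.60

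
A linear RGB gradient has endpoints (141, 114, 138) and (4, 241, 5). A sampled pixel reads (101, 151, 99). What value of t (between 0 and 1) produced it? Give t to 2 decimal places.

Invert the lerp on the R channel (largest span, 137): t = (101 − 141) / (4 − 141) = -40/-137 = 0.29197.
Check on G: (151 − 114)/(241 − 114) = 0.2913 ✓

0.29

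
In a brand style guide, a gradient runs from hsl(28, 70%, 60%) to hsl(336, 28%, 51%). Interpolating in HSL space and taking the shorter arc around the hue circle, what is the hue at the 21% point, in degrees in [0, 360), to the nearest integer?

Hue: 336 − 28 = 308°, but |308| > 180 so the shorter arc goes the other way: Δh = 308 − 360 = -52°.
H = 28 + 0.21 × (-52) = 17.08 → 17°

17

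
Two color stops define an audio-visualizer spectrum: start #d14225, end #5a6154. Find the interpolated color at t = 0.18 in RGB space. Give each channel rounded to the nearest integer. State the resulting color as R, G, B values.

(188, 72, 45)

#d14225 → (209, 66, 37); #5a6154 → (90, 97, 84).
R = 209 + 0.18 × (90 − 209) = 209 + 0.18 × -119 = 187.58 → 188
G = 66 + 0.18 × (97 − 66) = 66 + 0.18 × 31 = 71.58 → 72
B = 37 + 0.18 × (84 − 37) = 37 + 0.18 × 47 = 45.46 → 45
So the blended color is (188, 72, 45), about #bc482d.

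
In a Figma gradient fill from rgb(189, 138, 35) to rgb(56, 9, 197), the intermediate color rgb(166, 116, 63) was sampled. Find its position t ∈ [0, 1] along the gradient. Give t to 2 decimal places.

Invert the lerp on the B channel (largest span, 162): t = (63 − 35) / (197 − 35) = 28/162 = 0.17284.
Check on R: (166 − 189)/(56 − 189) = 0.1729 ✓

0.17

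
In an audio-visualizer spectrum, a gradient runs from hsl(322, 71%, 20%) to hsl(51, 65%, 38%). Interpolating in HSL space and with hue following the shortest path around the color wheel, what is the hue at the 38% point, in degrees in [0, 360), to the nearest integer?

Hue: 51 − 322 = -271°, but |-271| > 180 so the shorter arc goes the other way: Δh = -271 + 360 = 89°.
H = 322 + 0.38 × (89) = 355.82 → 356°

356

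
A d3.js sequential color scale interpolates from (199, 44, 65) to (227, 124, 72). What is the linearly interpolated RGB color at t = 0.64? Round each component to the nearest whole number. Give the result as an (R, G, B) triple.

R = 199 + 0.64 × (227 − 199) = 199 + 0.64 × 28 = 216.92 → 217
G = 44 + 0.64 × (124 − 44) = 44 + 0.64 × 80 = 95.2 → 95
B = 65 + 0.64 × (72 − 65) = 65 + 0.64 × 7 = 69.48 → 69
So the blended color is (217, 95, 69), about #d95f45.

(217, 95, 69)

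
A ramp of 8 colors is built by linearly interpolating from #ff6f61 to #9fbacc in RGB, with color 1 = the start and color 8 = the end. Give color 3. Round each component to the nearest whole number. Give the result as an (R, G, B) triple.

With 8 swatches and endpoints inclusive, swatch 3 sits at t = (3 − 1)/(8 − 1) = 2/7 ≈ 0.2857.
#ff6f61 → (255, 111, 97); #9fbacc → (159, 186, 204).
R = 255 + 0.2857 × (159 − 255) = 227.573 → 228
G = 111 + 0.2857 × (186 − 111) = 132.428 → 132
B = 97 + 0.2857 × (204 − 97) = 127.57 → 128

(228, 132, 128)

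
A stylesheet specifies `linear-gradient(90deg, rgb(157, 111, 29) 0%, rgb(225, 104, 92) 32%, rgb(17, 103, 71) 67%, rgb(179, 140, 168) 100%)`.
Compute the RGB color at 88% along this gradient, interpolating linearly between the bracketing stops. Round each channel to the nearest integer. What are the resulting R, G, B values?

(120, 127, 133)

88% lies between the 67% and 100% stops, so the local fraction is t = (88 − 67)/(100 − 67) = 21/33 ≈ 0.6364.
R = 17 + 0.6364 × (179 − 17) = 120.097 → 120
G = 103 + 0.6364 × (140 − 103) = 126.547 → 127
B = 71 + 0.6364 × (168 − 71) = 132.731 → 133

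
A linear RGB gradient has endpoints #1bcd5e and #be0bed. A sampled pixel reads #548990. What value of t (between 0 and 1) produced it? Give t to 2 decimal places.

0.35

Invert the lerp on the G channel (largest span, 194): t = (137 − 205) / (11 − 205) = -68/-194 = 0.35052.
Check on R: (84 − 27)/(190 − 27) = 0.3497 ✓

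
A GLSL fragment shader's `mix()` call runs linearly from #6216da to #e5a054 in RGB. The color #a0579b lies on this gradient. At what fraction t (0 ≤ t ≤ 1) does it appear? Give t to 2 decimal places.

Invert the lerp on the G channel (largest span, 138): t = (87 − 22) / (160 − 22) = 65/138 = 0.47101.
Check on R: (160 − 98)/(229 − 98) = 0.4733 ✓

0.47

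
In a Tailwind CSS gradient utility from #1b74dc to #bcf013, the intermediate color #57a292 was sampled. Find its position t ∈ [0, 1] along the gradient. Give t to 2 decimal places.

0.37

Invert the lerp on the B channel (largest span, 201): t = (146 − 220) / (19 − 220) = -74/-201 = 0.36816.
Check on R: (87 − 27)/(188 − 27) = 0.3727 ✓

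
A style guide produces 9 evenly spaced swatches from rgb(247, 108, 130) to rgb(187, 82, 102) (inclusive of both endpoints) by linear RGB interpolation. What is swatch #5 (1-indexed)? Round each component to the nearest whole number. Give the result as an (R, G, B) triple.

With 9 swatches and endpoints inclusive, swatch 5 sits at t = (5 − 1)/(9 − 1) = 4/8 ≈ 0.5.
R = 247 + 0.5 × (187 − 247) = 217 → 217
G = 108 + 0.5 × (82 − 108) = 95 → 95
B = 130 + 0.5 × (102 − 130) = 116 → 116

(217, 95, 116)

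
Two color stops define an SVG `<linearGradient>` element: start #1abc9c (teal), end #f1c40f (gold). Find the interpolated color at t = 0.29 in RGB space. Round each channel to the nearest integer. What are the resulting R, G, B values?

(88, 190, 115)

#1abc9c → (26, 188, 156); #f1c40f → (241, 196, 15).
R = 26 + 0.29 × (241 − 26) = 26 + 0.29 × 215 = 88.35 → 88
G = 188 + 0.29 × (196 − 188) = 188 + 0.29 × 8 = 190.32 → 190
B = 156 + 0.29 × (15 − 156) = 156 + 0.29 × -141 = 115.11 → 115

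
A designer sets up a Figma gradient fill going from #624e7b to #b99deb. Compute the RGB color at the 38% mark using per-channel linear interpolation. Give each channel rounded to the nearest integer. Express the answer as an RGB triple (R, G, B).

(131, 108, 166)

#624e7b → (98, 78, 123); #b99deb → (185, 157, 235).
38% corresponds to t = 0.38.
R = 98 + 0.38 × (185 − 98) = 98 + 0.38 × 87 = 131.06 → 131
G = 78 + 0.38 × (157 − 78) = 78 + 0.38 × 79 = 108.02 → 108
B = 123 + 0.38 × (235 − 123) = 123 + 0.38 × 112 = 165.56 → 166
So the blended color is (131, 108, 166), about #836ca6.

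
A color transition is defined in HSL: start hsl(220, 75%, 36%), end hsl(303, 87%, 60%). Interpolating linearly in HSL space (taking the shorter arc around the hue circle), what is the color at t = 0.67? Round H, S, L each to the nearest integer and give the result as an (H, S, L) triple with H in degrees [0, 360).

(276, 83, 52)

Hue arc: Δh = 303 − 220 = 83° (|Δh| ≤ 180, already the shorter path).
H = 220 + 0.67 × (83) = 275.61 → 276°
S = 75 + 0.67 × (87 − 75) = 83.04 → 83%
L = 36 + 0.67 × (60 − 36) = 52.08 → 52%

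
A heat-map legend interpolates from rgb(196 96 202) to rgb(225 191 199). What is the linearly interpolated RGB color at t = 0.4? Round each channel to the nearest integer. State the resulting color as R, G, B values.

R = 196 + 0.4 × (225 − 196) = 196 + 0.4 × 29 = 207.6 → 208
G = 96 + 0.4 × (191 − 96) = 96 + 0.4 × 95 = 134 → 134
B = 202 + 0.4 × (199 − 202) = 202 + 0.4 × -3 = 200.8 → 201

(208, 134, 201)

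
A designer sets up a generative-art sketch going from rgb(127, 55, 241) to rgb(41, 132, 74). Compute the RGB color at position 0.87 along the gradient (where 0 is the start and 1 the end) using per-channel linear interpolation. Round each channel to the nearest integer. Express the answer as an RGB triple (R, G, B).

R = 127 + 0.87 × (41 − 127) = 127 + 0.87 × -86 = 52.18 → 52
G = 55 + 0.87 × (132 − 55) = 55 + 0.87 × 77 = 121.99 → 122
B = 241 + 0.87 × (74 − 241) = 241 + 0.87 × -167 = 95.71 → 96
So the blended color is (52, 122, 96), about #347a60.

(52, 122, 96)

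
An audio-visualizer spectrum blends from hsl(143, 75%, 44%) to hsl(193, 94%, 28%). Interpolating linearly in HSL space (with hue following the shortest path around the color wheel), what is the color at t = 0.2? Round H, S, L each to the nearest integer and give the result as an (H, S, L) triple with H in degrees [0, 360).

Hue arc: Δh = 193 − 143 = 50° (|Δh| ≤ 180, already the shorter path).
H = 143 + 0.2 × (50) = 153 → 153°
S = 75 + 0.2 × (94 − 75) = 78.8 → 79%
L = 44 + 0.2 × (28 − 44) = 40.8 → 41%

(153, 79, 41)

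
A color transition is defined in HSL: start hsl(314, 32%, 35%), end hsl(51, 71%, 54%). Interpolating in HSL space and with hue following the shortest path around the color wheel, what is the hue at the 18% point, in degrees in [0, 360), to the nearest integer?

Hue: 51 − 314 = -263°, but |-263| > 180 so the shorter arc goes the other way: Δh = -263 + 360 = 97°.
H = 314 + 0.18 × (97) = 331.46 → 331°

331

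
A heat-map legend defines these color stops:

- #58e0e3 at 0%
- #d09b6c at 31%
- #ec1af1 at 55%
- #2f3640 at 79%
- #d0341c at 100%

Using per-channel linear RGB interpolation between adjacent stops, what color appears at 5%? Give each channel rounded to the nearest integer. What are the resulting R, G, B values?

5% lies between the 0% and 31% stops, so the local fraction is t = (5 − 0)/(31 − 0) = 5/31 ≈ 0.1613.
#58e0e3 → (88, 224, 227); #d09b6c → (208, 155, 108).
R = 88 + 0.1613 × (208 − 88) = 107.356 → 107
G = 224 + 0.1613 × (155 − 224) = 212.87 → 213
B = 227 + 0.1613 × (108 − 227) = 207.805 → 208

(107, 213, 208)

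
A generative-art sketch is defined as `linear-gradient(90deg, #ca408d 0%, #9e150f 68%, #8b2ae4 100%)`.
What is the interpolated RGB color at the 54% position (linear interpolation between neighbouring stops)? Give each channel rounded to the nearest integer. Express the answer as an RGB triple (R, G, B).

(167, 30, 41)

54% lies between the 0% and 68% stops, so the local fraction is t = (54 − 0)/(68 − 0) = 54/68 ≈ 0.7941.
#ca408d → (202, 64, 141); #9e150f → (158, 21, 15).
R = 202 + 0.7941 × (158 − 202) = 167.06 → 167
G = 64 + 0.7941 × (21 − 64) = 29.854 → 30
B = 141 + 0.7941 × (15 − 141) = 40.943 → 41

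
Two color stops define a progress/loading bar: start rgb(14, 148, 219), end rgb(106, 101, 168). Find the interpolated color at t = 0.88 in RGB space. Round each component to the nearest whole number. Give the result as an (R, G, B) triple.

(95, 107, 174)

R = 14 + 0.88 × (106 − 14) = 14 + 0.88 × 92 = 94.96 → 95
G = 148 + 0.88 × (101 − 148) = 148 + 0.88 × -47 = 106.64 → 107
B = 219 + 0.88 × (168 − 219) = 219 + 0.88 × -51 = 174.12 → 174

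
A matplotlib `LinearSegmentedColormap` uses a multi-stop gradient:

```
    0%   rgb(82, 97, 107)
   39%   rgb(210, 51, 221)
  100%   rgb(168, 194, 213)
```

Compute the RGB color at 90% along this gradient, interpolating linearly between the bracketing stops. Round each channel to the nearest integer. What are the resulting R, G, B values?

90% lies between the 39% and 100% stops, so the local fraction is t = (90 − 39)/(100 − 39) = 51/61 ≈ 0.8361.
R = 210 + 0.8361 × (168 − 210) = 174.884 → 175
G = 51 + 0.8361 × (194 − 51) = 170.562 → 171
B = 221 + 0.8361 × (213 − 221) = 214.311 → 214

(175, 171, 214)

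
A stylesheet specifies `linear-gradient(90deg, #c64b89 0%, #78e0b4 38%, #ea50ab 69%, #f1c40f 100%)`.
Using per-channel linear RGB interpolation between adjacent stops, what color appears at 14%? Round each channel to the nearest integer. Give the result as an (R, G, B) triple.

14% lies between the 0% and 38% stops, so the local fraction is t = (14 − 0)/(38 − 0) = 14/38 ≈ 0.3684.
#c64b89 → (198, 75, 137); #78e0b4 → (120, 224, 180).
R = 198 + 0.3684 × (120 − 198) = 169.265 → 169
G = 75 + 0.3684 × (224 − 75) = 129.892 → 130
B = 137 + 0.3684 × (180 − 137) = 152.841 → 153

(169, 130, 153)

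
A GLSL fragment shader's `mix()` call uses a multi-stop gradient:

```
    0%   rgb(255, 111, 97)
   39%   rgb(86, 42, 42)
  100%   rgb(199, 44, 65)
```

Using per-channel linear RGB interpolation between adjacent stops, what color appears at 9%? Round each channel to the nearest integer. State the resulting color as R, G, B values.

(216, 95, 84)

9% lies between the 0% and 39% stops, so the local fraction is t = (9 − 0)/(39 − 0) = 9/39 ≈ 0.2308.
R = 255 + 0.2308 × (86 − 255) = 215.995 → 216
G = 111 + 0.2308 × (42 − 111) = 95.075 → 95
B = 97 + 0.2308 × (42 − 97) = 84.306 → 84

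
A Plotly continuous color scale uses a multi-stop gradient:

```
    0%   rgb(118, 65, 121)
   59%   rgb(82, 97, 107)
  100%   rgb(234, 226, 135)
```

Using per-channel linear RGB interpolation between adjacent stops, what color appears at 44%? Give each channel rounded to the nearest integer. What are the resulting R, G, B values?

44% lies between the 0% and 59% stops, so the local fraction is t = (44 − 0)/(59 − 0) = 44/59 ≈ 0.7458.
R = 118 + 0.7458 × (82 − 118) = 91.151 → 91
G = 65 + 0.7458 × (97 − 65) = 88.866 → 89
B = 121 + 0.7458 × (107 − 121) = 110.559 → 111

(91, 89, 111)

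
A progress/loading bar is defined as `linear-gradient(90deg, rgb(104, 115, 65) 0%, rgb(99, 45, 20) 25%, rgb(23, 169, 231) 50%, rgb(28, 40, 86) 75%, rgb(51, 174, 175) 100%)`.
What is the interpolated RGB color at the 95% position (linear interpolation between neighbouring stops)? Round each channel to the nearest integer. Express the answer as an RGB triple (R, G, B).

(46, 147, 157)

95% lies between the 75% and 100% stops, so the local fraction is t = (95 − 75)/(100 − 75) = 20/25 ≈ 0.8.
R = 28 + 0.8 × (51 − 28) = 46.4 → 46
G = 40 + 0.8 × (174 − 40) = 147.2 → 147
B = 86 + 0.8 × (175 − 86) = 157.2 → 157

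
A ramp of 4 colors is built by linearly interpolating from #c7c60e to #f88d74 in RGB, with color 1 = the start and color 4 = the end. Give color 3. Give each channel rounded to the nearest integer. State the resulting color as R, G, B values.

(232, 160, 82)

With 4 swatches and endpoints inclusive, swatch 3 sits at t = (3 − 1)/(4 − 1) = 2/3 ≈ 0.6667.
#c7c60e → (199, 198, 14); #f88d74 → (248, 141, 116).
R = 199 + 0.6667 × (248 − 199) = 231.668 → 232
G = 198 + 0.6667 × (141 − 198) = 159.998 → 160
B = 14 + 0.6667 × (116 − 14) = 82.003 → 82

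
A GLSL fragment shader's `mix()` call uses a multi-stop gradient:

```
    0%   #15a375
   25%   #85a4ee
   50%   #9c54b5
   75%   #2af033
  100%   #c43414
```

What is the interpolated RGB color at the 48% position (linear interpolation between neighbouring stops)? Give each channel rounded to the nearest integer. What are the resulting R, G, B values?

(154, 90, 186)

48% lies between the 25% and 50% stops, so the local fraction is t = (48 − 25)/(50 − 25) = 23/25 ≈ 0.92.
#85a4ee → (133, 164, 238); #9c54b5 → (156, 84, 181).
R = 133 + 0.92 × (156 − 133) = 154.16 → 154
G = 164 + 0.92 × (84 − 164) = 90.4 → 90
B = 238 + 0.92 × (181 − 238) = 185.56 → 186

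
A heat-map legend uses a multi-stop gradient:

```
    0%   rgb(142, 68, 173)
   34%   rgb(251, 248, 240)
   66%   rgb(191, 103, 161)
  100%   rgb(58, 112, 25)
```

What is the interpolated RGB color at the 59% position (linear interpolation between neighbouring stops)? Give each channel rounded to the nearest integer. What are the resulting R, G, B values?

59% lies between the 34% and 66% stops, so the local fraction is t = (59 − 34)/(66 − 34) = 25/32 ≈ 0.7812.
R = 251 + 0.7812 × (191 − 251) = 204.128 → 204
G = 248 + 0.7812 × (103 − 248) = 134.726 → 135
B = 240 + 0.7812 × (161 − 240) = 178.285 → 178

(204, 135, 178)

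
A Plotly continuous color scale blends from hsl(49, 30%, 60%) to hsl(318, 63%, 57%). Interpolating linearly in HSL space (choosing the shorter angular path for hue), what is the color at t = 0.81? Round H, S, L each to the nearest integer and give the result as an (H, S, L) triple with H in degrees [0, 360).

Hue: 318 − 49 = 269°, but |269| > 180 so the shorter arc goes the other way: Δh = 269 − 360 = -91°.
H = 49 + 0.81 × (-91) = -24.71 → -25 → -25 mod 360 = 335°
S = 30 + 0.81 × (63 − 30) = 56.73 → 57%
L = 60 + 0.81 × (57 − 60) = 57.57 → 58%

(335, 57, 58)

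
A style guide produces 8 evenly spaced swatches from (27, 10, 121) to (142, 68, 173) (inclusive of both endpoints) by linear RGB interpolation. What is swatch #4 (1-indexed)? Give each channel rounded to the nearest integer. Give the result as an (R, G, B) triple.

(76, 35, 143)

With 8 swatches and endpoints inclusive, swatch 4 sits at t = (4 − 1)/(8 − 1) = 3/7 ≈ 0.4286.
R = 27 + 0.4286 × (142 − 27) = 76.289 → 76
G = 10 + 0.4286 × (68 − 10) = 34.859 → 35
B = 121 + 0.4286 × (173 − 121) = 143.287 → 143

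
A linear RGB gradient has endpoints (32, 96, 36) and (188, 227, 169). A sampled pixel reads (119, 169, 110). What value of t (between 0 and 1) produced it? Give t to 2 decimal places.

0.56

Invert the lerp on the R channel (largest span, 156): t = (119 − 32) / (188 − 32) = 87/156 = 0.55769.
Check on G: (169 − 96)/(227 − 96) = 0.5573 ✓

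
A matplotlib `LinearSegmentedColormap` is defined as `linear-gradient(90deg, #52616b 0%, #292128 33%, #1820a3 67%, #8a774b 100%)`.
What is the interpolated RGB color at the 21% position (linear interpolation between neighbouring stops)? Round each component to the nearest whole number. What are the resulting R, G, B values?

21% lies between the 0% and 33% stops, so the local fraction is t = (21 − 0)/(33 − 0) = 21/33 ≈ 0.6364.
#52616b → (82, 97, 107); #292128 → (41, 33, 40).
R = 82 + 0.6364 × (41 − 82) = 55.908 → 56
G = 97 + 0.6364 × (33 − 97) = 56.27 → 56
B = 107 + 0.6364 × (40 − 107) = 64.361 → 64

(56, 56, 64)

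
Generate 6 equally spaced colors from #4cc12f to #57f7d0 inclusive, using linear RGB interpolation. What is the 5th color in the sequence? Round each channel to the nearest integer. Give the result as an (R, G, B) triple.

With 6 swatches and endpoints inclusive, swatch 5 sits at t = (5 − 1)/(6 − 1) = 4/5 ≈ 0.8.
#4cc12f → (76, 193, 47); #57f7d0 → (87, 247, 208).
R = 76 + 0.8 × (87 − 76) = 84.8 → 85
G = 193 + 0.8 × (247 − 193) = 236.2 → 236
B = 47 + 0.8 × (208 − 47) = 175.8 → 176

(85, 236, 176)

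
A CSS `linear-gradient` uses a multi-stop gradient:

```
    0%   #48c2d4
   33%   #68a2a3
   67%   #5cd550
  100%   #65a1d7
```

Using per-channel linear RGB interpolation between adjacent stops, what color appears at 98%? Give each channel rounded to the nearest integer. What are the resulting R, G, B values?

(100, 164, 207)

98% lies between the 67% and 100% stops, so the local fraction is t = (98 − 67)/(100 − 67) = 31/33 ≈ 0.9394.
#5cd550 → (92, 213, 80); #65a1d7 → (101, 161, 215).
R = 92 + 0.9394 × (101 − 92) = 100.455 → 100
G = 213 + 0.9394 × (161 − 213) = 164.151 → 164
B = 80 + 0.9394 × (215 − 80) = 206.819 → 207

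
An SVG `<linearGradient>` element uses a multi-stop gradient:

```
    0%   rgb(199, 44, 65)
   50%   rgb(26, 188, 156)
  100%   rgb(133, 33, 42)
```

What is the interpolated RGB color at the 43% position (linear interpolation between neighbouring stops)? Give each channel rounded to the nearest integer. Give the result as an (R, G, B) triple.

43% lies between the 0% and 50% stops, so the local fraction is t = (43 − 0)/(50 − 0) = 43/50 ≈ 0.86.
R = 199 + 0.86 × (26 − 199) = 50.22 → 50
G = 44 + 0.86 × (188 − 44) = 167.84 → 168
B = 65 + 0.86 × (156 − 65) = 143.26 → 143

(50, 168, 143)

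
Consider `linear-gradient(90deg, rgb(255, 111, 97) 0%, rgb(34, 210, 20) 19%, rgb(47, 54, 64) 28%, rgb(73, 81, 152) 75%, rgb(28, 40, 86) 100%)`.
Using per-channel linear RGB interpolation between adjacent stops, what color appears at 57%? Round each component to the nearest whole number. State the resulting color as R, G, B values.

57% lies between the 28% and 75% stops, so the local fraction is t = (57 − 28)/(75 − 28) = 29/47 ≈ 0.617.
R = 47 + 0.617 × (73 − 47) = 63.042 → 63
G = 54 + 0.617 × (81 − 54) = 70.659 → 71
B = 64 + 0.617 × (152 − 64) = 118.296 → 118

(63, 71, 118)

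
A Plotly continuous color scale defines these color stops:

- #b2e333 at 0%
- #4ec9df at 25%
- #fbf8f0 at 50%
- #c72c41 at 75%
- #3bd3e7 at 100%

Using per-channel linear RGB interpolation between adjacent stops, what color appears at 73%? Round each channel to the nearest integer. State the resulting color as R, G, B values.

73% lies between the 50% and 75% stops, so the local fraction is t = (73 − 50)/(75 − 50) = 23/25 ≈ 0.92.
#fbf8f0 → (251, 248, 240); #c72c41 → (199, 44, 65).
R = 251 + 0.92 × (199 − 251) = 203.16 → 203
G = 248 + 0.92 × (44 − 248) = 60.32 → 60
B = 240 + 0.92 × (65 − 240) = 79 → 79

(203, 60, 79)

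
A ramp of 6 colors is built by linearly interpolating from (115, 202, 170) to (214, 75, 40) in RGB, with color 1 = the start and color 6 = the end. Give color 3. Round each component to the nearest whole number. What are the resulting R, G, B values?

With 6 swatches and endpoints inclusive, swatch 3 sits at t = (3 − 1)/(6 − 1) = 2/5 ≈ 0.4.
R = 115 + 0.4 × (214 − 115) = 154.6 → 155
G = 202 + 0.4 × (75 − 202) = 151.2 → 151
B = 170 + 0.4 × (40 − 170) = 118 → 118

(155, 151, 118)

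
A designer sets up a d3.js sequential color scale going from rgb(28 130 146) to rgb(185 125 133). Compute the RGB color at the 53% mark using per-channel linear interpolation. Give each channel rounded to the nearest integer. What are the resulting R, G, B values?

(111, 127, 139)

53% corresponds to t = 0.53.
R = 28 + 0.53 × (185 − 28) = 28 + 0.53 × 157 = 111.21 → 111
G = 130 + 0.53 × (125 − 130) = 130 + 0.53 × -5 = 127.35 → 127
B = 146 + 0.53 × (133 − 146) = 146 + 0.53 × -13 = 139.11 → 139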